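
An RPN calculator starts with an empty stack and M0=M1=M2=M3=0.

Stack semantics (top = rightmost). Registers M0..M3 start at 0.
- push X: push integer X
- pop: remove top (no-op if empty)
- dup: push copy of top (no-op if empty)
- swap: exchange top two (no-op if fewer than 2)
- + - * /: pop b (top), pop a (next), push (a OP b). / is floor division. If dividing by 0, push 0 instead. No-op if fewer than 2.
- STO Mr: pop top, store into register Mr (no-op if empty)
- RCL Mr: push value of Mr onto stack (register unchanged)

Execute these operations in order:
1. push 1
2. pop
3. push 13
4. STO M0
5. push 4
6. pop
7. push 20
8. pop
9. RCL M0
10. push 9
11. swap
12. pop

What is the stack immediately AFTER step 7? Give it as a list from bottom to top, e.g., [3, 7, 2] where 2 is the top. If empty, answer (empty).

After op 1 (push 1): stack=[1] mem=[0,0,0,0]
After op 2 (pop): stack=[empty] mem=[0,0,0,0]
After op 3 (push 13): stack=[13] mem=[0,0,0,0]
After op 4 (STO M0): stack=[empty] mem=[13,0,0,0]
After op 5 (push 4): stack=[4] mem=[13,0,0,0]
After op 6 (pop): stack=[empty] mem=[13,0,0,0]
After op 7 (push 20): stack=[20] mem=[13,0,0,0]

[20]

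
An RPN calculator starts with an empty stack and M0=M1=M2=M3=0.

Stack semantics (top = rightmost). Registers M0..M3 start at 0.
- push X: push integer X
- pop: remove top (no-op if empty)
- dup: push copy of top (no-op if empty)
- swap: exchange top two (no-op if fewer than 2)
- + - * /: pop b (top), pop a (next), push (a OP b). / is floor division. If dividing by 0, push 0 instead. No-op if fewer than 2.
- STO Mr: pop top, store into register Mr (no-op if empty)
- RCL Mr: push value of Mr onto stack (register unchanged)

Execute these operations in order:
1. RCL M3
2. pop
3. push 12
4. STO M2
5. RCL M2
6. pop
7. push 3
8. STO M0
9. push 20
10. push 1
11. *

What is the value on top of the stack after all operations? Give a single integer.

Answer: 20

Derivation:
After op 1 (RCL M3): stack=[0] mem=[0,0,0,0]
After op 2 (pop): stack=[empty] mem=[0,0,0,0]
After op 3 (push 12): stack=[12] mem=[0,0,0,0]
After op 4 (STO M2): stack=[empty] mem=[0,0,12,0]
After op 5 (RCL M2): stack=[12] mem=[0,0,12,0]
After op 6 (pop): stack=[empty] mem=[0,0,12,0]
After op 7 (push 3): stack=[3] mem=[0,0,12,0]
After op 8 (STO M0): stack=[empty] mem=[3,0,12,0]
After op 9 (push 20): stack=[20] mem=[3,0,12,0]
After op 10 (push 1): stack=[20,1] mem=[3,0,12,0]
After op 11 (*): stack=[20] mem=[3,0,12,0]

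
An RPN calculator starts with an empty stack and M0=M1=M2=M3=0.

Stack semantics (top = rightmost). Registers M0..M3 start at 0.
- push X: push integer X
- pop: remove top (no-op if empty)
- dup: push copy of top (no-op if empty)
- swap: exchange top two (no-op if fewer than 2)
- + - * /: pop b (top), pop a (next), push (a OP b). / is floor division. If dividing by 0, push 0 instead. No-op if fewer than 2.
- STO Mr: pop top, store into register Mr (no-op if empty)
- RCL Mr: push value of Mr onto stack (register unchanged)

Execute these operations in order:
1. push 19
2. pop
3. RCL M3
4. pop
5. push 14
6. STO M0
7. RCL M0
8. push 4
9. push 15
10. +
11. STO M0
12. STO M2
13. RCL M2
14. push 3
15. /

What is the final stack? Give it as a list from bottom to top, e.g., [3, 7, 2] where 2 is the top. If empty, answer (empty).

After op 1 (push 19): stack=[19] mem=[0,0,0,0]
After op 2 (pop): stack=[empty] mem=[0,0,0,0]
After op 3 (RCL M3): stack=[0] mem=[0,0,0,0]
After op 4 (pop): stack=[empty] mem=[0,0,0,0]
After op 5 (push 14): stack=[14] mem=[0,0,0,0]
After op 6 (STO M0): stack=[empty] mem=[14,0,0,0]
After op 7 (RCL M0): stack=[14] mem=[14,0,0,0]
After op 8 (push 4): stack=[14,4] mem=[14,0,0,0]
After op 9 (push 15): stack=[14,4,15] mem=[14,0,0,0]
After op 10 (+): stack=[14,19] mem=[14,0,0,0]
After op 11 (STO M0): stack=[14] mem=[19,0,0,0]
After op 12 (STO M2): stack=[empty] mem=[19,0,14,0]
After op 13 (RCL M2): stack=[14] mem=[19,0,14,0]
After op 14 (push 3): stack=[14,3] mem=[19,0,14,0]
After op 15 (/): stack=[4] mem=[19,0,14,0]

Answer: [4]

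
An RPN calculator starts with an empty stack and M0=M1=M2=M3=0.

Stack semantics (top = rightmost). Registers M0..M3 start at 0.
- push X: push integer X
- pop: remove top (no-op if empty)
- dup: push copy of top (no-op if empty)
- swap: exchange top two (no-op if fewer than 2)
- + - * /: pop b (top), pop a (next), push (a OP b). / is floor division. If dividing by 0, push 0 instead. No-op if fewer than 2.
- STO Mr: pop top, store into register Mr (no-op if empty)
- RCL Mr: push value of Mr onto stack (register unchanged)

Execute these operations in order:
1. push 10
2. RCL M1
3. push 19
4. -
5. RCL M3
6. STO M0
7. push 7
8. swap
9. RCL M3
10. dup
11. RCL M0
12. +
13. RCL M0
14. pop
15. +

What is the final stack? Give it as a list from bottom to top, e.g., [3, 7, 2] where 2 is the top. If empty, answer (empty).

Answer: [10, 7, -19, 0]

Derivation:
After op 1 (push 10): stack=[10] mem=[0,0,0,0]
After op 2 (RCL M1): stack=[10,0] mem=[0,0,0,0]
After op 3 (push 19): stack=[10,0,19] mem=[0,0,0,0]
After op 4 (-): stack=[10,-19] mem=[0,0,0,0]
After op 5 (RCL M3): stack=[10,-19,0] mem=[0,0,0,0]
After op 6 (STO M0): stack=[10,-19] mem=[0,0,0,0]
After op 7 (push 7): stack=[10,-19,7] mem=[0,0,0,0]
After op 8 (swap): stack=[10,7,-19] mem=[0,0,0,0]
After op 9 (RCL M3): stack=[10,7,-19,0] mem=[0,0,0,0]
After op 10 (dup): stack=[10,7,-19,0,0] mem=[0,0,0,0]
After op 11 (RCL M0): stack=[10,7,-19,0,0,0] mem=[0,0,0,0]
After op 12 (+): stack=[10,7,-19,0,0] mem=[0,0,0,0]
After op 13 (RCL M0): stack=[10,7,-19,0,0,0] mem=[0,0,0,0]
After op 14 (pop): stack=[10,7,-19,0,0] mem=[0,0,0,0]
After op 15 (+): stack=[10,7,-19,0] mem=[0,0,0,0]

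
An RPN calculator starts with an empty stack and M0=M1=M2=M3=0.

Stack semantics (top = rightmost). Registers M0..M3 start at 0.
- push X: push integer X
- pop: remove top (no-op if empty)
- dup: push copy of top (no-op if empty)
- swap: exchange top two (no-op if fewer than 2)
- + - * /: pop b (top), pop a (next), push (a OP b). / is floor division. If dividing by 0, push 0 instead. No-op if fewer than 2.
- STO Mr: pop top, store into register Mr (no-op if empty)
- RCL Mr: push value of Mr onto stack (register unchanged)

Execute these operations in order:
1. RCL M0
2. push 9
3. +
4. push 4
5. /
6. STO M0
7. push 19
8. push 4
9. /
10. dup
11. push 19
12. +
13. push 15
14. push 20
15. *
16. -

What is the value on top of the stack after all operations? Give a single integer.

Answer: -277

Derivation:
After op 1 (RCL M0): stack=[0] mem=[0,0,0,0]
After op 2 (push 9): stack=[0,9] mem=[0,0,0,0]
After op 3 (+): stack=[9] mem=[0,0,0,0]
After op 4 (push 4): stack=[9,4] mem=[0,0,0,0]
After op 5 (/): stack=[2] mem=[0,0,0,0]
After op 6 (STO M0): stack=[empty] mem=[2,0,0,0]
After op 7 (push 19): stack=[19] mem=[2,0,0,0]
After op 8 (push 4): stack=[19,4] mem=[2,0,0,0]
After op 9 (/): stack=[4] mem=[2,0,0,0]
After op 10 (dup): stack=[4,4] mem=[2,0,0,0]
After op 11 (push 19): stack=[4,4,19] mem=[2,0,0,0]
After op 12 (+): stack=[4,23] mem=[2,0,0,0]
After op 13 (push 15): stack=[4,23,15] mem=[2,0,0,0]
After op 14 (push 20): stack=[4,23,15,20] mem=[2,0,0,0]
After op 15 (*): stack=[4,23,300] mem=[2,0,0,0]
After op 16 (-): stack=[4,-277] mem=[2,0,0,0]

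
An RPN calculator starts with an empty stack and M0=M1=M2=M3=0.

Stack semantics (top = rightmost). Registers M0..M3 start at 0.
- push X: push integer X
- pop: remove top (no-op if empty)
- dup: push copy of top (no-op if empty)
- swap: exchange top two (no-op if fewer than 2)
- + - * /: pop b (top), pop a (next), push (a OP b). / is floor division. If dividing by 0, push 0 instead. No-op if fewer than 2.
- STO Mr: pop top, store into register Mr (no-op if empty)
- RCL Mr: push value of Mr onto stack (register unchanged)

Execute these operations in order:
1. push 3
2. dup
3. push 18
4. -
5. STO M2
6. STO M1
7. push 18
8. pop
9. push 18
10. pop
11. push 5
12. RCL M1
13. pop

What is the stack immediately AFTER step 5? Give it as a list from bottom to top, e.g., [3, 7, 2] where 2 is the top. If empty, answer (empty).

After op 1 (push 3): stack=[3] mem=[0,0,0,0]
After op 2 (dup): stack=[3,3] mem=[0,0,0,0]
After op 3 (push 18): stack=[3,3,18] mem=[0,0,0,0]
After op 4 (-): stack=[3,-15] mem=[0,0,0,0]
After op 5 (STO M2): stack=[3] mem=[0,0,-15,0]

[3]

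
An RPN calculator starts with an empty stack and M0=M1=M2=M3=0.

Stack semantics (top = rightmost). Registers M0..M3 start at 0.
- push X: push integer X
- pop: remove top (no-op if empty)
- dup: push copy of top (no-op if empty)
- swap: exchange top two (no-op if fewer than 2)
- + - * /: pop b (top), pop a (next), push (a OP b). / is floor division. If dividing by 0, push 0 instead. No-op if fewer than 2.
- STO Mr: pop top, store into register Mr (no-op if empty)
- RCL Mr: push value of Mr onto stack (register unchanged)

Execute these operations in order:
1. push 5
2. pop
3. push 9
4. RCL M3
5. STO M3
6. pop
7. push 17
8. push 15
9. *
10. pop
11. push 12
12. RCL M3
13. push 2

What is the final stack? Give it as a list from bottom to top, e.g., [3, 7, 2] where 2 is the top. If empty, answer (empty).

After op 1 (push 5): stack=[5] mem=[0,0,0,0]
After op 2 (pop): stack=[empty] mem=[0,0,0,0]
After op 3 (push 9): stack=[9] mem=[0,0,0,0]
After op 4 (RCL M3): stack=[9,0] mem=[0,0,0,0]
After op 5 (STO M3): stack=[9] mem=[0,0,0,0]
After op 6 (pop): stack=[empty] mem=[0,0,0,0]
After op 7 (push 17): stack=[17] mem=[0,0,0,0]
After op 8 (push 15): stack=[17,15] mem=[0,0,0,0]
After op 9 (*): stack=[255] mem=[0,0,0,0]
After op 10 (pop): stack=[empty] mem=[0,0,0,0]
After op 11 (push 12): stack=[12] mem=[0,0,0,0]
After op 12 (RCL M3): stack=[12,0] mem=[0,0,0,0]
After op 13 (push 2): stack=[12,0,2] mem=[0,0,0,0]

Answer: [12, 0, 2]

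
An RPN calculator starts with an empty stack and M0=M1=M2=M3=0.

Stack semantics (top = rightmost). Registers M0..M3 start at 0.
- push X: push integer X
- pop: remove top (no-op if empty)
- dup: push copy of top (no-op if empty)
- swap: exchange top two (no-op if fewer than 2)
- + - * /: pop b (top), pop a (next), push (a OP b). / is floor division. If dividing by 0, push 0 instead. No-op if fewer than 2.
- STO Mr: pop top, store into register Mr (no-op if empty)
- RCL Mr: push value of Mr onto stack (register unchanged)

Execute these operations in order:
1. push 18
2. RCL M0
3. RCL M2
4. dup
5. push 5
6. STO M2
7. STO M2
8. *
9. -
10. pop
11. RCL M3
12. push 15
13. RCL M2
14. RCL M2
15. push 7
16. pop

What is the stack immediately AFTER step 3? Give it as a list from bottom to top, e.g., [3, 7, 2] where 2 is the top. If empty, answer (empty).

After op 1 (push 18): stack=[18] mem=[0,0,0,0]
After op 2 (RCL M0): stack=[18,0] mem=[0,0,0,0]
After op 3 (RCL M2): stack=[18,0,0] mem=[0,0,0,0]

[18, 0, 0]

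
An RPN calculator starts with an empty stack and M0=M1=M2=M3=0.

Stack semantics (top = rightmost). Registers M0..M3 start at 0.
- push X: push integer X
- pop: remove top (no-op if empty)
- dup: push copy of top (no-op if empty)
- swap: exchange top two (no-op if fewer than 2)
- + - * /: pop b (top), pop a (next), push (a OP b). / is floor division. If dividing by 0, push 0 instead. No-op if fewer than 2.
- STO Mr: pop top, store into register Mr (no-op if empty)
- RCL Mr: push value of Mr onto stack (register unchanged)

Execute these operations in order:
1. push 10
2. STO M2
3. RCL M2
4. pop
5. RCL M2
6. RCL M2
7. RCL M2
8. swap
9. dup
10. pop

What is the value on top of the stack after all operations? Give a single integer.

After op 1 (push 10): stack=[10] mem=[0,0,0,0]
After op 2 (STO M2): stack=[empty] mem=[0,0,10,0]
After op 3 (RCL M2): stack=[10] mem=[0,0,10,0]
After op 4 (pop): stack=[empty] mem=[0,0,10,0]
After op 5 (RCL M2): stack=[10] mem=[0,0,10,0]
After op 6 (RCL M2): stack=[10,10] mem=[0,0,10,0]
After op 7 (RCL M2): stack=[10,10,10] mem=[0,0,10,0]
After op 8 (swap): stack=[10,10,10] mem=[0,0,10,0]
After op 9 (dup): stack=[10,10,10,10] mem=[0,0,10,0]
After op 10 (pop): stack=[10,10,10] mem=[0,0,10,0]

Answer: 10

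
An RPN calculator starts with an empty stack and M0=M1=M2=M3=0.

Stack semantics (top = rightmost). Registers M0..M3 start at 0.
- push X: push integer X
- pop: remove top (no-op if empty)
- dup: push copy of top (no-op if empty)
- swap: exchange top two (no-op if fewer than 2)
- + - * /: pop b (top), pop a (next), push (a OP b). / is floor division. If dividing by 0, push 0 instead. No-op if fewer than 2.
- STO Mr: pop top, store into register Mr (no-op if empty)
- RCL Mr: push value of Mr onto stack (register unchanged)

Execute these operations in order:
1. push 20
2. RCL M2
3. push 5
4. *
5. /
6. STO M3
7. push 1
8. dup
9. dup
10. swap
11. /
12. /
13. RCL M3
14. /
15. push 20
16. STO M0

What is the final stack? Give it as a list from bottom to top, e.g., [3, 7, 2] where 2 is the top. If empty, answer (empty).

Answer: [0]

Derivation:
After op 1 (push 20): stack=[20] mem=[0,0,0,0]
After op 2 (RCL M2): stack=[20,0] mem=[0,0,0,0]
After op 3 (push 5): stack=[20,0,5] mem=[0,0,0,0]
After op 4 (*): stack=[20,0] mem=[0,0,0,0]
After op 5 (/): stack=[0] mem=[0,0,0,0]
After op 6 (STO M3): stack=[empty] mem=[0,0,0,0]
After op 7 (push 1): stack=[1] mem=[0,0,0,0]
After op 8 (dup): stack=[1,1] mem=[0,0,0,0]
After op 9 (dup): stack=[1,1,1] mem=[0,0,0,0]
After op 10 (swap): stack=[1,1,1] mem=[0,0,0,0]
After op 11 (/): stack=[1,1] mem=[0,0,0,0]
After op 12 (/): stack=[1] mem=[0,0,0,0]
After op 13 (RCL M3): stack=[1,0] mem=[0,0,0,0]
After op 14 (/): stack=[0] mem=[0,0,0,0]
After op 15 (push 20): stack=[0,20] mem=[0,0,0,0]
After op 16 (STO M0): stack=[0] mem=[20,0,0,0]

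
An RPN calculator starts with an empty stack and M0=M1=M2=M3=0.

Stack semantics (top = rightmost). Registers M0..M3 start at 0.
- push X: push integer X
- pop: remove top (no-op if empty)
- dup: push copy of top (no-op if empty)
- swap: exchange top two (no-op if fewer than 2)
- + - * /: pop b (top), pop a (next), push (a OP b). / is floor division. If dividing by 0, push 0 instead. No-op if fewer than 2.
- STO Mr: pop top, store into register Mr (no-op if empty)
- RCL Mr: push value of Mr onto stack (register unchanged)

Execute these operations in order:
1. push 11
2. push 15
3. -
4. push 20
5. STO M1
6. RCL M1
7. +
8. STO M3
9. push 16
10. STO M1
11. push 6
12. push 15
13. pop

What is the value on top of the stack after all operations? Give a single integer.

Answer: 6

Derivation:
After op 1 (push 11): stack=[11] mem=[0,0,0,0]
After op 2 (push 15): stack=[11,15] mem=[0,0,0,0]
After op 3 (-): stack=[-4] mem=[0,0,0,0]
After op 4 (push 20): stack=[-4,20] mem=[0,0,0,0]
After op 5 (STO M1): stack=[-4] mem=[0,20,0,0]
After op 6 (RCL M1): stack=[-4,20] mem=[0,20,0,0]
After op 7 (+): stack=[16] mem=[0,20,0,0]
After op 8 (STO M3): stack=[empty] mem=[0,20,0,16]
After op 9 (push 16): stack=[16] mem=[0,20,0,16]
After op 10 (STO M1): stack=[empty] mem=[0,16,0,16]
After op 11 (push 6): stack=[6] mem=[0,16,0,16]
After op 12 (push 15): stack=[6,15] mem=[0,16,0,16]
After op 13 (pop): stack=[6] mem=[0,16,0,16]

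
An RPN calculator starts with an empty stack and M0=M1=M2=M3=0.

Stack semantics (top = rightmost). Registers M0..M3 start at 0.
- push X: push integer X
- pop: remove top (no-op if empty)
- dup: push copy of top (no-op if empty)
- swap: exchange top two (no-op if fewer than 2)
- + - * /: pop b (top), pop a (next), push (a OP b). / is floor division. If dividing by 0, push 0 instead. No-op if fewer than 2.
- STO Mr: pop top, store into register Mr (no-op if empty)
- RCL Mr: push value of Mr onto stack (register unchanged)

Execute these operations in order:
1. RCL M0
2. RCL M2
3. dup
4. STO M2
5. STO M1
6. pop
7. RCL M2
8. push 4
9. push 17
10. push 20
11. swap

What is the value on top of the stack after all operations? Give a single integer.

After op 1 (RCL M0): stack=[0] mem=[0,0,0,0]
After op 2 (RCL M2): stack=[0,0] mem=[0,0,0,0]
After op 3 (dup): stack=[0,0,0] mem=[0,0,0,0]
After op 4 (STO M2): stack=[0,0] mem=[0,0,0,0]
After op 5 (STO M1): stack=[0] mem=[0,0,0,0]
After op 6 (pop): stack=[empty] mem=[0,0,0,0]
After op 7 (RCL M2): stack=[0] mem=[0,0,0,0]
After op 8 (push 4): stack=[0,4] mem=[0,0,0,0]
After op 9 (push 17): stack=[0,4,17] mem=[0,0,0,0]
After op 10 (push 20): stack=[0,4,17,20] mem=[0,0,0,0]
After op 11 (swap): stack=[0,4,20,17] mem=[0,0,0,0]

Answer: 17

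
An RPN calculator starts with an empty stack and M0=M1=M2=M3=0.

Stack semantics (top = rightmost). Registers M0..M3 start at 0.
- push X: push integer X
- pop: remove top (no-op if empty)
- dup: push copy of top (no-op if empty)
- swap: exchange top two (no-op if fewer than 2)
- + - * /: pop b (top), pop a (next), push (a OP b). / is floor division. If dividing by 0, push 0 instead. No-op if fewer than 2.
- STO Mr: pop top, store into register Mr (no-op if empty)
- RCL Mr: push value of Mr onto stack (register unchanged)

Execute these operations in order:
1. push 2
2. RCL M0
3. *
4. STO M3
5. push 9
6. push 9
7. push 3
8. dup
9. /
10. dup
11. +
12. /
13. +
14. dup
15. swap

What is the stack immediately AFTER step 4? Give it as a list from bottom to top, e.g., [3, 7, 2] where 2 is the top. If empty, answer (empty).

After op 1 (push 2): stack=[2] mem=[0,0,0,0]
After op 2 (RCL M0): stack=[2,0] mem=[0,0,0,0]
After op 3 (*): stack=[0] mem=[0,0,0,0]
After op 4 (STO M3): stack=[empty] mem=[0,0,0,0]

(empty)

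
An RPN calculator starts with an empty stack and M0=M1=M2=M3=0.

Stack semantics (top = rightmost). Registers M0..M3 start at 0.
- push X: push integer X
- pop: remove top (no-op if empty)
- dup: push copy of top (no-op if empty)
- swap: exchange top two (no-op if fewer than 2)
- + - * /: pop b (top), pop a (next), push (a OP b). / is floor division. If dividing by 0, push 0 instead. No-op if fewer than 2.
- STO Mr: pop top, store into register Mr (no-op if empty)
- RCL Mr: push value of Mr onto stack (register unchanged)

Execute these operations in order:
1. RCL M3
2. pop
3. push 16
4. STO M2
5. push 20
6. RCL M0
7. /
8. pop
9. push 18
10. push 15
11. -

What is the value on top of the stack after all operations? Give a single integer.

After op 1 (RCL M3): stack=[0] mem=[0,0,0,0]
After op 2 (pop): stack=[empty] mem=[0,0,0,0]
After op 3 (push 16): stack=[16] mem=[0,0,0,0]
After op 4 (STO M2): stack=[empty] mem=[0,0,16,0]
After op 5 (push 20): stack=[20] mem=[0,0,16,0]
After op 6 (RCL M0): stack=[20,0] mem=[0,0,16,0]
After op 7 (/): stack=[0] mem=[0,0,16,0]
After op 8 (pop): stack=[empty] mem=[0,0,16,0]
After op 9 (push 18): stack=[18] mem=[0,0,16,0]
After op 10 (push 15): stack=[18,15] mem=[0,0,16,0]
After op 11 (-): stack=[3] mem=[0,0,16,0]

Answer: 3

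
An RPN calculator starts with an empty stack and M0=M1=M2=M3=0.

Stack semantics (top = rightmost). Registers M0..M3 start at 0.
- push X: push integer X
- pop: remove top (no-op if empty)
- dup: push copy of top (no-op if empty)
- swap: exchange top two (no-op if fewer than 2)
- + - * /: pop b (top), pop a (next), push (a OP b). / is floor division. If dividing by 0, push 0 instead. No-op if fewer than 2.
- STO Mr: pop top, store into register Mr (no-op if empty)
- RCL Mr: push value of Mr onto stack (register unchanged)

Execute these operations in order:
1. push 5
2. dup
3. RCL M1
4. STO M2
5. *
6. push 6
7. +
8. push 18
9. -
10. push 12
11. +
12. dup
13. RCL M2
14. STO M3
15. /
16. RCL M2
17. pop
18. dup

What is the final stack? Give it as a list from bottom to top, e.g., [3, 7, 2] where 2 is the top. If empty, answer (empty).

Answer: [1, 1]

Derivation:
After op 1 (push 5): stack=[5] mem=[0,0,0,0]
After op 2 (dup): stack=[5,5] mem=[0,0,0,0]
After op 3 (RCL M1): stack=[5,5,0] mem=[0,0,0,0]
After op 4 (STO M2): stack=[5,5] mem=[0,0,0,0]
After op 5 (*): stack=[25] mem=[0,0,0,0]
After op 6 (push 6): stack=[25,6] mem=[0,0,0,0]
After op 7 (+): stack=[31] mem=[0,0,0,0]
After op 8 (push 18): stack=[31,18] mem=[0,0,0,0]
After op 9 (-): stack=[13] mem=[0,0,0,0]
After op 10 (push 12): stack=[13,12] mem=[0,0,0,0]
After op 11 (+): stack=[25] mem=[0,0,0,0]
After op 12 (dup): stack=[25,25] mem=[0,0,0,0]
After op 13 (RCL M2): stack=[25,25,0] mem=[0,0,0,0]
After op 14 (STO M3): stack=[25,25] mem=[0,0,0,0]
After op 15 (/): stack=[1] mem=[0,0,0,0]
After op 16 (RCL M2): stack=[1,0] mem=[0,0,0,0]
After op 17 (pop): stack=[1] mem=[0,0,0,0]
After op 18 (dup): stack=[1,1] mem=[0,0,0,0]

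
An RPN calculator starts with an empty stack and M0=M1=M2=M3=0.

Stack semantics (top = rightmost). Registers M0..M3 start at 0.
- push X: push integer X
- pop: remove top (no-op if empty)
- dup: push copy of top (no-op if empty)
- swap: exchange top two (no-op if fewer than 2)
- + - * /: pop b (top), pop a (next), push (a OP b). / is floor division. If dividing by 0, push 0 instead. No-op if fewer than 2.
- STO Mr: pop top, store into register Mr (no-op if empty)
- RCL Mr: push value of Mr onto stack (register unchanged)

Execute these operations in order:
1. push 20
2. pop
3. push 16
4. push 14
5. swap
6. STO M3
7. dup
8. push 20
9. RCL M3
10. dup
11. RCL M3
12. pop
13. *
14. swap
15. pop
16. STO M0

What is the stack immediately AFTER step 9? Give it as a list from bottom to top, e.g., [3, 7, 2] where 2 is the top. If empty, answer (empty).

After op 1 (push 20): stack=[20] mem=[0,0,0,0]
After op 2 (pop): stack=[empty] mem=[0,0,0,0]
After op 3 (push 16): stack=[16] mem=[0,0,0,0]
After op 4 (push 14): stack=[16,14] mem=[0,0,0,0]
After op 5 (swap): stack=[14,16] mem=[0,0,0,0]
After op 6 (STO M3): stack=[14] mem=[0,0,0,16]
After op 7 (dup): stack=[14,14] mem=[0,0,0,16]
After op 8 (push 20): stack=[14,14,20] mem=[0,0,0,16]
After op 9 (RCL M3): stack=[14,14,20,16] mem=[0,0,0,16]

[14, 14, 20, 16]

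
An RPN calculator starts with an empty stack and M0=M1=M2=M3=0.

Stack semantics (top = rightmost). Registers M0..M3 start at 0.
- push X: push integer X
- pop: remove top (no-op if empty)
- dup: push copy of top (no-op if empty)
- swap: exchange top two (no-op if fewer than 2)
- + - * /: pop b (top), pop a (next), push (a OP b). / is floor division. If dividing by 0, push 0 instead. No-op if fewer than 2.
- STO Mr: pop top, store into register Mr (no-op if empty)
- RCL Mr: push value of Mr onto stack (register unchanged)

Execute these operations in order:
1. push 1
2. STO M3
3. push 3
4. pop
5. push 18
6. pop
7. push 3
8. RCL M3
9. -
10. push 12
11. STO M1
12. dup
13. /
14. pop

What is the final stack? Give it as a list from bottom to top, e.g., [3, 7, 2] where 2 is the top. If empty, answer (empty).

After op 1 (push 1): stack=[1] mem=[0,0,0,0]
After op 2 (STO M3): stack=[empty] mem=[0,0,0,1]
After op 3 (push 3): stack=[3] mem=[0,0,0,1]
After op 4 (pop): stack=[empty] mem=[0,0,0,1]
After op 5 (push 18): stack=[18] mem=[0,0,0,1]
After op 6 (pop): stack=[empty] mem=[0,0,0,1]
After op 7 (push 3): stack=[3] mem=[0,0,0,1]
After op 8 (RCL M3): stack=[3,1] mem=[0,0,0,1]
After op 9 (-): stack=[2] mem=[0,0,0,1]
After op 10 (push 12): stack=[2,12] mem=[0,0,0,1]
After op 11 (STO M1): stack=[2] mem=[0,12,0,1]
After op 12 (dup): stack=[2,2] mem=[0,12,0,1]
After op 13 (/): stack=[1] mem=[0,12,0,1]
After op 14 (pop): stack=[empty] mem=[0,12,0,1]

Answer: (empty)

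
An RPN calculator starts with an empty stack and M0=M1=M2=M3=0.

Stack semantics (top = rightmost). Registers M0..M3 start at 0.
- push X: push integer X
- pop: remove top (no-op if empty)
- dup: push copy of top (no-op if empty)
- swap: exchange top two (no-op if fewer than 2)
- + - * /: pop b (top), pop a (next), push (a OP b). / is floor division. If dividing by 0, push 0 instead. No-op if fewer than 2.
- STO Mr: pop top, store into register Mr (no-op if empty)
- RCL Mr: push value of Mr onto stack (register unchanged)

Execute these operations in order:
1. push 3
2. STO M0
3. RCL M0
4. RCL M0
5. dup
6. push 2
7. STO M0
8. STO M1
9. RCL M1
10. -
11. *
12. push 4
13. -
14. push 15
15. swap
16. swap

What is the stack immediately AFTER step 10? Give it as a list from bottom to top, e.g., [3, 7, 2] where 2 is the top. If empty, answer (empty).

After op 1 (push 3): stack=[3] mem=[0,0,0,0]
After op 2 (STO M0): stack=[empty] mem=[3,0,0,0]
After op 3 (RCL M0): stack=[3] mem=[3,0,0,0]
After op 4 (RCL M0): stack=[3,3] mem=[3,0,0,0]
After op 5 (dup): stack=[3,3,3] mem=[3,0,0,0]
After op 6 (push 2): stack=[3,3,3,2] mem=[3,0,0,0]
After op 7 (STO M0): stack=[3,3,3] mem=[2,0,0,0]
After op 8 (STO M1): stack=[3,3] mem=[2,3,0,0]
After op 9 (RCL M1): stack=[3,3,3] mem=[2,3,0,0]
After op 10 (-): stack=[3,0] mem=[2,3,0,0]

[3, 0]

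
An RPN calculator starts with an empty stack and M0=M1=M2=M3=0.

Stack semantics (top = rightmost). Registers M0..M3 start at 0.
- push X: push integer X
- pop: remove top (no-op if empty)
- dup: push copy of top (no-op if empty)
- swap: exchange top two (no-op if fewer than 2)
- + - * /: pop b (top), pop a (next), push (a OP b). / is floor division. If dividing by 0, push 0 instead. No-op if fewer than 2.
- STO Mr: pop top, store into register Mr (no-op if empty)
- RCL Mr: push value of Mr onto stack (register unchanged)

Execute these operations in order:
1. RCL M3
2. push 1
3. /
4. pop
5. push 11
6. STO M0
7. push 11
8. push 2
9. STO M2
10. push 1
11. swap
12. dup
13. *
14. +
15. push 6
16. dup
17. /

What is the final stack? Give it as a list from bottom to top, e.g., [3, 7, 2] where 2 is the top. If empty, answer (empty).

Answer: [122, 1]

Derivation:
After op 1 (RCL M3): stack=[0] mem=[0,0,0,0]
After op 2 (push 1): stack=[0,1] mem=[0,0,0,0]
After op 3 (/): stack=[0] mem=[0,0,0,0]
After op 4 (pop): stack=[empty] mem=[0,0,0,0]
After op 5 (push 11): stack=[11] mem=[0,0,0,0]
After op 6 (STO M0): stack=[empty] mem=[11,0,0,0]
After op 7 (push 11): stack=[11] mem=[11,0,0,0]
After op 8 (push 2): stack=[11,2] mem=[11,0,0,0]
After op 9 (STO M2): stack=[11] mem=[11,0,2,0]
After op 10 (push 1): stack=[11,1] mem=[11,0,2,0]
After op 11 (swap): stack=[1,11] mem=[11,0,2,0]
After op 12 (dup): stack=[1,11,11] mem=[11,0,2,0]
After op 13 (*): stack=[1,121] mem=[11,0,2,0]
After op 14 (+): stack=[122] mem=[11,0,2,0]
After op 15 (push 6): stack=[122,6] mem=[11,0,2,0]
After op 16 (dup): stack=[122,6,6] mem=[11,0,2,0]
After op 17 (/): stack=[122,1] mem=[11,0,2,0]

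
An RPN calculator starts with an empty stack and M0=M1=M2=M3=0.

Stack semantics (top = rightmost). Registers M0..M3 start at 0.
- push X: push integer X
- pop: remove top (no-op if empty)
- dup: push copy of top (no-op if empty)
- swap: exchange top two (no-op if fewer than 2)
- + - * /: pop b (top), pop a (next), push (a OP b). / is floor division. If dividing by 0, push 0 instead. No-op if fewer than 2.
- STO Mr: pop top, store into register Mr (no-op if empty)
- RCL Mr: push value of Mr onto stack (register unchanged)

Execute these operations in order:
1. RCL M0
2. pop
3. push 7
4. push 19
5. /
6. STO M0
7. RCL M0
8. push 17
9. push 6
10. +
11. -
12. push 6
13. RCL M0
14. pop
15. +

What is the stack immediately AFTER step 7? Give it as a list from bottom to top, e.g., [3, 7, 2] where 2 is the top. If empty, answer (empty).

After op 1 (RCL M0): stack=[0] mem=[0,0,0,0]
After op 2 (pop): stack=[empty] mem=[0,0,0,0]
After op 3 (push 7): stack=[7] mem=[0,0,0,0]
After op 4 (push 19): stack=[7,19] mem=[0,0,0,0]
After op 5 (/): stack=[0] mem=[0,0,0,0]
After op 6 (STO M0): stack=[empty] mem=[0,0,0,0]
After op 7 (RCL M0): stack=[0] mem=[0,0,0,0]

[0]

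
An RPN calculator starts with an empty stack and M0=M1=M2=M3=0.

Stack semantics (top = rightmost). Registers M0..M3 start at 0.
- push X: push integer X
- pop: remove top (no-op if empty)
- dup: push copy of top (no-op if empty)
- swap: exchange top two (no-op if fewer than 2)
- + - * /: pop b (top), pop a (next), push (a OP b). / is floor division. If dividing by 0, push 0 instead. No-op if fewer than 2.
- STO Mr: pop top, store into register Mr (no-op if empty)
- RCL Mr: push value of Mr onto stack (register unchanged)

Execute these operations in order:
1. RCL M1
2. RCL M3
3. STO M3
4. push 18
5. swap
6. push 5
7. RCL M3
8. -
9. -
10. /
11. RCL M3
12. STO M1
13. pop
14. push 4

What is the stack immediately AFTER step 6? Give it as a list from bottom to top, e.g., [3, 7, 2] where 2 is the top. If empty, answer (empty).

After op 1 (RCL M1): stack=[0] mem=[0,0,0,0]
After op 2 (RCL M3): stack=[0,0] mem=[0,0,0,0]
After op 3 (STO M3): stack=[0] mem=[0,0,0,0]
After op 4 (push 18): stack=[0,18] mem=[0,0,0,0]
After op 5 (swap): stack=[18,0] mem=[0,0,0,0]
After op 6 (push 5): stack=[18,0,5] mem=[0,0,0,0]

[18, 0, 5]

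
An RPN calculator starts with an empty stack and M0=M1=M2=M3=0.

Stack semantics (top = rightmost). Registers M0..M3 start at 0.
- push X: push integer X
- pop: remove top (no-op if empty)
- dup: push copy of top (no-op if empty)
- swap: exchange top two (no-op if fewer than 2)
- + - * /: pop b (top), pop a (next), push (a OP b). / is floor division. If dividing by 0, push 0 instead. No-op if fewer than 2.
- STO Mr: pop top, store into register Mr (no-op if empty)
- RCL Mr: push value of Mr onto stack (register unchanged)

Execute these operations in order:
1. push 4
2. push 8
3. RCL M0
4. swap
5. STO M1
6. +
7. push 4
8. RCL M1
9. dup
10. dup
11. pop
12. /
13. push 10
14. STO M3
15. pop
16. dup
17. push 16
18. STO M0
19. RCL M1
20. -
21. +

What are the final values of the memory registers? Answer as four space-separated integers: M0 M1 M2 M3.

Answer: 16 8 0 10

Derivation:
After op 1 (push 4): stack=[4] mem=[0,0,0,0]
After op 2 (push 8): stack=[4,8] mem=[0,0,0,0]
After op 3 (RCL M0): stack=[4,8,0] mem=[0,0,0,0]
After op 4 (swap): stack=[4,0,8] mem=[0,0,0,0]
After op 5 (STO M1): stack=[4,0] mem=[0,8,0,0]
After op 6 (+): stack=[4] mem=[0,8,0,0]
After op 7 (push 4): stack=[4,4] mem=[0,8,0,0]
After op 8 (RCL M1): stack=[4,4,8] mem=[0,8,0,0]
After op 9 (dup): stack=[4,4,8,8] mem=[0,8,0,0]
After op 10 (dup): stack=[4,4,8,8,8] mem=[0,8,0,0]
After op 11 (pop): stack=[4,4,8,8] mem=[0,8,0,0]
After op 12 (/): stack=[4,4,1] mem=[0,8,0,0]
After op 13 (push 10): stack=[4,4,1,10] mem=[0,8,0,0]
After op 14 (STO M3): stack=[4,4,1] mem=[0,8,0,10]
After op 15 (pop): stack=[4,4] mem=[0,8,0,10]
After op 16 (dup): stack=[4,4,4] mem=[0,8,0,10]
After op 17 (push 16): stack=[4,4,4,16] mem=[0,8,0,10]
After op 18 (STO M0): stack=[4,4,4] mem=[16,8,0,10]
After op 19 (RCL M1): stack=[4,4,4,8] mem=[16,8,0,10]
After op 20 (-): stack=[4,4,-4] mem=[16,8,0,10]
After op 21 (+): stack=[4,0] mem=[16,8,0,10]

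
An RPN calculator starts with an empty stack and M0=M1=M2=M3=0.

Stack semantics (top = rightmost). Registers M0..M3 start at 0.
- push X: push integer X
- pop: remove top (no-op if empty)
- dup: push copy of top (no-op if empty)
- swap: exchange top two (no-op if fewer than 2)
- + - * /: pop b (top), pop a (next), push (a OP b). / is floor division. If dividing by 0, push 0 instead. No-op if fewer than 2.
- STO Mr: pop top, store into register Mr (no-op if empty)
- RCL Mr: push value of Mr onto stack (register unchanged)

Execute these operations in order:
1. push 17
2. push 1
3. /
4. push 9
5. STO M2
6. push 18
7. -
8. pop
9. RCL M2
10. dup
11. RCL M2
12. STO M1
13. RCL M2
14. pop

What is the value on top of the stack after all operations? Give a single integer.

Answer: 9

Derivation:
After op 1 (push 17): stack=[17] mem=[0,0,0,0]
After op 2 (push 1): stack=[17,1] mem=[0,0,0,0]
After op 3 (/): stack=[17] mem=[0,0,0,0]
After op 4 (push 9): stack=[17,9] mem=[0,0,0,0]
After op 5 (STO M2): stack=[17] mem=[0,0,9,0]
After op 6 (push 18): stack=[17,18] mem=[0,0,9,0]
After op 7 (-): stack=[-1] mem=[0,0,9,0]
After op 8 (pop): stack=[empty] mem=[0,0,9,0]
After op 9 (RCL M2): stack=[9] mem=[0,0,9,0]
After op 10 (dup): stack=[9,9] mem=[0,0,9,0]
After op 11 (RCL M2): stack=[9,9,9] mem=[0,0,9,0]
After op 12 (STO M1): stack=[9,9] mem=[0,9,9,0]
After op 13 (RCL M2): stack=[9,9,9] mem=[0,9,9,0]
After op 14 (pop): stack=[9,9] mem=[0,9,9,0]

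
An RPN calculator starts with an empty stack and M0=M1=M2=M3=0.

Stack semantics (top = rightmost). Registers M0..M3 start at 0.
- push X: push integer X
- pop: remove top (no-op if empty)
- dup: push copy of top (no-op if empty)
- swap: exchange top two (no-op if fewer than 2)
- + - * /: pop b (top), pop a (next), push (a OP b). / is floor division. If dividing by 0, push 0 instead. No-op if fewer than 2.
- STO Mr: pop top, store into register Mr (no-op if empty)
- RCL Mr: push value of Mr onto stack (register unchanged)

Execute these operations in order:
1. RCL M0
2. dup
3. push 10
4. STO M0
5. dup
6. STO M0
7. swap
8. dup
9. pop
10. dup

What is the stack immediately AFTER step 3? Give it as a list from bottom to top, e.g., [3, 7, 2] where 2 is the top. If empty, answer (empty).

After op 1 (RCL M0): stack=[0] mem=[0,0,0,0]
After op 2 (dup): stack=[0,0] mem=[0,0,0,0]
After op 3 (push 10): stack=[0,0,10] mem=[0,0,0,0]

[0, 0, 10]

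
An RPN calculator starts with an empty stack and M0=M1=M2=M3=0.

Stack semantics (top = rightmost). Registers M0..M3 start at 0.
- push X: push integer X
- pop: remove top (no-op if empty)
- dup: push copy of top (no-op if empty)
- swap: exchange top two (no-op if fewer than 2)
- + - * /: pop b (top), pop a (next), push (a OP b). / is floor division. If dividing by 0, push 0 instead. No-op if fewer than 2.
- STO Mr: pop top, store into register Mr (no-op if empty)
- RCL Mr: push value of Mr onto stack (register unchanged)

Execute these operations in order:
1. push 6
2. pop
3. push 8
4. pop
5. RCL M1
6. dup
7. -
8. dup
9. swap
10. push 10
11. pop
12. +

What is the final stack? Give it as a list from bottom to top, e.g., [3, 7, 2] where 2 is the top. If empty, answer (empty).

After op 1 (push 6): stack=[6] mem=[0,0,0,0]
After op 2 (pop): stack=[empty] mem=[0,0,0,0]
After op 3 (push 8): stack=[8] mem=[0,0,0,0]
After op 4 (pop): stack=[empty] mem=[0,0,0,0]
After op 5 (RCL M1): stack=[0] mem=[0,0,0,0]
After op 6 (dup): stack=[0,0] mem=[0,0,0,0]
After op 7 (-): stack=[0] mem=[0,0,0,0]
After op 8 (dup): stack=[0,0] mem=[0,0,0,0]
After op 9 (swap): stack=[0,0] mem=[0,0,0,0]
After op 10 (push 10): stack=[0,0,10] mem=[0,0,0,0]
After op 11 (pop): stack=[0,0] mem=[0,0,0,0]
After op 12 (+): stack=[0] mem=[0,0,0,0]

Answer: [0]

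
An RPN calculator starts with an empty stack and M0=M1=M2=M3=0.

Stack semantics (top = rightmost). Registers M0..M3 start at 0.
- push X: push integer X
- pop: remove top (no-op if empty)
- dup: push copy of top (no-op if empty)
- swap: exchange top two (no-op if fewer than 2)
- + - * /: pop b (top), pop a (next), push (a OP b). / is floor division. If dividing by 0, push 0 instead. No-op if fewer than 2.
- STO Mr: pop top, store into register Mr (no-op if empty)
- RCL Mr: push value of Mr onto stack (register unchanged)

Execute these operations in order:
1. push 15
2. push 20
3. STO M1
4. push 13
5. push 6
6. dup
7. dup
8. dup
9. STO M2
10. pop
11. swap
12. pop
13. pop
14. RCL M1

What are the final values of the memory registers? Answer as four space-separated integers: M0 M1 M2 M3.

After op 1 (push 15): stack=[15] mem=[0,0,0,0]
After op 2 (push 20): stack=[15,20] mem=[0,0,0,0]
After op 3 (STO M1): stack=[15] mem=[0,20,0,0]
After op 4 (push 13): stack=[15,13] mem=[0,20,0,0]
After op 5 (push 6): stack=[15,13,6] mem=[0,20,0,0]
After op 6 (dup): stack=[15,13,6,6] mem=[0,20,0,0]
After op 7 (dup): stack=[15,13,6,6,6] mem=[0,20,0,0]
After op 8 (dup): stack=[15,13,6,6,6,6] mem=[0,20,0,0]
After op 9 (STO M2): stack=[15,13,6,6,6] mem=[0,20,6,0]
After op 10 (pop): stack=[15,13,6,6] mem=[0,20,6,0]
After op 11 (swap): stack=[15,13,6,6] mem=[0,20,6,0]
After op 12 (pop): stack=[15,13,6] mem=[0,20,6,0]
After op 13 (pop): stack=[15,13] mem=[0,20,6,0]
After op 14 (RCL M1): stack=[15,13,20] mem=[0,20,6,0]

Answer: 0 20 6 0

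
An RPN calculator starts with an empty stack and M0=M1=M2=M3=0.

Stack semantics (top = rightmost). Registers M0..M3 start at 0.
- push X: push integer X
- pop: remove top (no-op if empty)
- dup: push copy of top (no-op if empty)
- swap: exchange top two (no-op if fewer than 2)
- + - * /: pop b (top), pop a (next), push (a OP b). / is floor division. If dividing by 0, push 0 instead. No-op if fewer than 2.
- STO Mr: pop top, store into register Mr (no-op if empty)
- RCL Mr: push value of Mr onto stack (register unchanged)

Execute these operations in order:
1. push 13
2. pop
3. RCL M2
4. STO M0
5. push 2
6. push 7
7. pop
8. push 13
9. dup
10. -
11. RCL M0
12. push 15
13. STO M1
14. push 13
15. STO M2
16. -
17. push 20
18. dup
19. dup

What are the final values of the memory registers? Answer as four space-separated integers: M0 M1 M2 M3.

Answer: 0 15 13 0

Derivation:
After op 1 (push 13): stack=[13] mem=[0,0,0,0]
After op 2 (pop): stack=[empty] mem=[0,0,0,0]
After op 3 (RCL M2): stack=[0] mem=[0,0,0,0]
After op 4 (STO M0): stack=[empty] mem=[0,0,0,0]
After op 5 (push 2): stack=[2] mem=[0,0,0,0]
After op 6 (push 7): stack=[2,7] mem=[0,0,0,0]
After op 7 (pop): stack=[2] mem=[0,0,0,0]
After op 8 (push 13): stack=[2,13] mem=[0,0,0,0]
After op 9 (dup): stack=[2,13,13] mem=[0,0,0,0]
After op 10 (-): stack=[2,0] mem=[0,0,0,0]
After op 11 (RCL M0): stack=[2,0,0] mem=[0,0,0,0]
After op 12 (push 15): stack=[2,0,0,15] mem=[0,0,0,0]
After op 13 (STO M1): stack=[2,0,0] mem=[0,15,0,0]
After op 14 (push 13): stack=[2,0,0,13] mem=[0,15,0,0]
After op 15 (STO M2): stack=[2,0,0] mem=[0,15,13,0]
After op 16 (-): stack=[2,0] mem=[0,15,13,0]
After op 17 (push 20): stack=[2,0,20] mem=[0,15,13,0]
After op 18 (dup): stack=[2,0,20,20] mem=[0,15,13,0]
After op 19 (dup): stack=[2,0,20,20,20] mem=[0,15,13,0]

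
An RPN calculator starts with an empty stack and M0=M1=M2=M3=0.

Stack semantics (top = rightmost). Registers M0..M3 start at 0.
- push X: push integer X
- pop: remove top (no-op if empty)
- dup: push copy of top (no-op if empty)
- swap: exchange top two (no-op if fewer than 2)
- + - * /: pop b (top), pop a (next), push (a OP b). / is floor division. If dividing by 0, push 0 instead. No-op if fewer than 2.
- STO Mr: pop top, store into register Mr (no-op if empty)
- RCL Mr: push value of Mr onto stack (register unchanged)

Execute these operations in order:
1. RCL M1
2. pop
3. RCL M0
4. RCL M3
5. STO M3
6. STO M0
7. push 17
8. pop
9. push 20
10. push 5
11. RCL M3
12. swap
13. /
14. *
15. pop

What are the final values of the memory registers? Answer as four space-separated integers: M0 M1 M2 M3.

Answer: 0 0 0 0

Derivation:
After op 1 (RCL M1): stack=[0] mem=[0,0,0,0]
After op 2 (pop): stack=[empty] mem=[0,0,0,0]
After op 3 (RCL M0): stack=[0] mem=[0,0,0,0]
After op 4 (RCL M3): stack=[0,0] mem=[0,0,0,0]
After op 5 (STO M3): stack=[0] mem=[0,0,0,0]
After op 6 (STO M0): stack=[empty] mem=[0,0,0,0]
After op 7 (push 17): stack=[17] mem=[0,0,0,0]
After op 8 (pop): stack=[empty] mem=[0,0,0,0]
After op 9 (push 20): stack=[20] mem=[0,0,0,0]
After op 10 (push 5): stack=[20,5] mem=[0,0,0,0]
After op 11 (RCL M3): stack=[20,5,0] mem=[0,0,0,0]
After op 12 (swap): stack=[20,0,5] mem=[0,0,0,0]
After op 13 (/): stack=[20,0] mem=[0,0,0,0]
After op 14 (*): stack=[0] mem=[0,0,0,0]
After op 15 (pop): stack=[empty] mem=[0,0,0,0]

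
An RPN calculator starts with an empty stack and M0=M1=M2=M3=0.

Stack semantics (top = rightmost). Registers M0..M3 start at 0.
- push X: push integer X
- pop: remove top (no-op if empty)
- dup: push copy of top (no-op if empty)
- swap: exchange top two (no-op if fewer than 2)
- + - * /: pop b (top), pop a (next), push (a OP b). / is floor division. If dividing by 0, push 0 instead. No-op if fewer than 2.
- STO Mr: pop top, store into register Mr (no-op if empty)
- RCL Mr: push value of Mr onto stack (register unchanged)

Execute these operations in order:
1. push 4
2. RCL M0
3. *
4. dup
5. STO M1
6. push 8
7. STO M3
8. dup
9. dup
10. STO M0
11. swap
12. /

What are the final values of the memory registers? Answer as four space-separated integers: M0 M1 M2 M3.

Answer: 0 0 0 8

Derivation:
After op 1 (push 4): stack=[4] mem=[0,0,0,0]
After op 2 (RCL M0): stack=[4,0] mem=[0,0,0,0]
After op 3 (*): stack=[0] mem=[0,0,0,0]
After op 4 (dup): stack=[0,0] mem=[0,0,0,0]
After op 5 (STO M1): stack=[0] mem=[0,0,0,0]
After op 6 (push 8): stack=[0,8] mem=[0,0,0,0]
After op 7 (STO M3): stack=[0] mem=[0,0,0,8]
After op 8 (dup): stack=[0,0] mem=[0,0,0,8]
After op 9 (dup): stack=[0,0,0] mem=[0,0,0,8]
After op 10 (STO M0): stack=[0,0] mem=[0,0,0,8]
After op 11 (swap): stack=[0,0] mem=[0,0,0,8]
After op 12 (/): stack=[0] mem=[0,0,0,8]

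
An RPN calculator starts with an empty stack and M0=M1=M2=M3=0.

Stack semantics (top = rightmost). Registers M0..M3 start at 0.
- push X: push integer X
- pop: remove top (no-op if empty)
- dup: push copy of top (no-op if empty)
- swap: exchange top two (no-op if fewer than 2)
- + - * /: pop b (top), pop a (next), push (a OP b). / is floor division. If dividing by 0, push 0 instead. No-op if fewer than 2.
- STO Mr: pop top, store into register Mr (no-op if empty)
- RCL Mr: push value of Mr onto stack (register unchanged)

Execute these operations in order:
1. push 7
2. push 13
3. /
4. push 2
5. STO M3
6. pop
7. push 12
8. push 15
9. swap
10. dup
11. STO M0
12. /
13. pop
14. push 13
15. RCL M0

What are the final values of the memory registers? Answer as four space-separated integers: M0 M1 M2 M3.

After op 1 (push 7): stack=[7] mem=[0,0,0,0]
After op 2 (push 13): stack=[7,13] mem=[0,0,0,0]
After op 3 (/): stack=[0] mem=[0,0,0,0]
After op 4 (push 2): stack=[0,2] mem=[0,0,0,0]
After op 5 (STO M3): stack=[0] mem=[0,0,0,2]
After op 6 (pop): stack=[empty] mem=[0,0,0,2]
After op 7 (push 12): stack=[12] mem=[0,0,0,2]
After op 8 (push 15): stack=[12,15] mem=[0,0,0,2]
After op 9 (swap): stack=[15,12] mem=[0,0,0,2]
After op 10 (dup): stack=[15,12,12] mem=[0,0,0,2]
After op 11 (STO M0): stack=[15,12] mem=[12,0,0,2]
After op 12 (/): stack=[1] mem=[12,0,0,2]
After op 13 (pop): stack=[empty] mem=[12,0,0,2]
After op 14 (push 13): stack=[13] mem=[12,0,0,2]
After op 15 (RCL M0): stack=[13,12] mem=[12,0,0,2]

Answer: 12 0 0 2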